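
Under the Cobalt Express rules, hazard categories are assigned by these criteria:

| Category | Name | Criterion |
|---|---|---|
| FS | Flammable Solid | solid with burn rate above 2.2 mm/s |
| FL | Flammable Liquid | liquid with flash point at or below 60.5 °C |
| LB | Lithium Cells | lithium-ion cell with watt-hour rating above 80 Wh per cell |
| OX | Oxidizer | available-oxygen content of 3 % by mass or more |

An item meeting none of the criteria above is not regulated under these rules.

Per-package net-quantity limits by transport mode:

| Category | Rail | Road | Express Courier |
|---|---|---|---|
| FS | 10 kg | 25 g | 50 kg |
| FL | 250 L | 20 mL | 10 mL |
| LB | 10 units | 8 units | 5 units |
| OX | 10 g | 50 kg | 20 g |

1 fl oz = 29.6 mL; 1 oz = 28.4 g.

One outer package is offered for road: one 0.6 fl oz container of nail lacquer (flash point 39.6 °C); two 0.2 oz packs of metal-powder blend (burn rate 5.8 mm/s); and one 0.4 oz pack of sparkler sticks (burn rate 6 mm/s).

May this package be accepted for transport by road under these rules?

With flash point 39.6 °C (≤ 60.5 °C), the nail lacquer falls in Category FL.
The metal-powder blend has burn rate 5.8 mm/s, which is > 2.2 mm/s, so it is Category FS (Flammable Solid).
The sparkler sticks have burn rate 6 mm/s, which is > 2.2 mm/s, so they are Category FS (Flammable Solid).
Total Category FS: (two 0.2 oz packs = 11.36 g) + (one 0.4 oz pack = 11.36 g) = 22.72 g.
That is within the Category FS road limit of 25 g.
Category FL quantity: one 0.6 fl oz container = 17.76 mL.
That is within the Category FL road limit of 20 mL.
Every hazard category is within its road limit and no segregation rule is violated.

Yes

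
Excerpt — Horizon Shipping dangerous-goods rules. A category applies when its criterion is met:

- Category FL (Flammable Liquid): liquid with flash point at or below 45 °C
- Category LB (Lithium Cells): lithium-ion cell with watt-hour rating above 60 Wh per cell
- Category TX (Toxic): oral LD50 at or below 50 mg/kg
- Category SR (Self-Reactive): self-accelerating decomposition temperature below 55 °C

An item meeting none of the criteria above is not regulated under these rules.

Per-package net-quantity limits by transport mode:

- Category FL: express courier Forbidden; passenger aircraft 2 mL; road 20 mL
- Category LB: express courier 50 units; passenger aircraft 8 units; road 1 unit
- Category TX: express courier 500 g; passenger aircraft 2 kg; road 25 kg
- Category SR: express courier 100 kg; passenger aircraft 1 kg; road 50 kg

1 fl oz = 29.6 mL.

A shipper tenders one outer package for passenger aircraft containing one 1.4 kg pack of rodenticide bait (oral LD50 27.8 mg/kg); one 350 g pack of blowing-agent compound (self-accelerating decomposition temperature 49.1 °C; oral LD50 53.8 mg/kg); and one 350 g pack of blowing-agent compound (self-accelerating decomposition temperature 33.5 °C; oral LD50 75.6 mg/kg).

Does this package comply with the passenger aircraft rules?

With oral LD50 27.8 mg/kg (≤ 50 mg/kg), the rodenticide bait falls in Category TX.
Self-accelerating decomposition temperature 49.1 °C meets the Category SR criterion (Self-Reactive), so the blowing-agent compound is Category SR.
With self-accelerating decomposition temperature 33.5 °C (< 55 °C), the blowing-agent compound falls in Category SR.
Total Category SR: 350 g + 350 g = 700 g.
That is within the Category SR passenger aircraft limit of 1 kg.
Category TX quantity: 1.4 kg.
1.4 kg ≤ 2 kg (passenger aircraft limit, Category TX) — within limit.
Every hazard category is within its passenger aircraft limit and no segregation rule is violated.

Yes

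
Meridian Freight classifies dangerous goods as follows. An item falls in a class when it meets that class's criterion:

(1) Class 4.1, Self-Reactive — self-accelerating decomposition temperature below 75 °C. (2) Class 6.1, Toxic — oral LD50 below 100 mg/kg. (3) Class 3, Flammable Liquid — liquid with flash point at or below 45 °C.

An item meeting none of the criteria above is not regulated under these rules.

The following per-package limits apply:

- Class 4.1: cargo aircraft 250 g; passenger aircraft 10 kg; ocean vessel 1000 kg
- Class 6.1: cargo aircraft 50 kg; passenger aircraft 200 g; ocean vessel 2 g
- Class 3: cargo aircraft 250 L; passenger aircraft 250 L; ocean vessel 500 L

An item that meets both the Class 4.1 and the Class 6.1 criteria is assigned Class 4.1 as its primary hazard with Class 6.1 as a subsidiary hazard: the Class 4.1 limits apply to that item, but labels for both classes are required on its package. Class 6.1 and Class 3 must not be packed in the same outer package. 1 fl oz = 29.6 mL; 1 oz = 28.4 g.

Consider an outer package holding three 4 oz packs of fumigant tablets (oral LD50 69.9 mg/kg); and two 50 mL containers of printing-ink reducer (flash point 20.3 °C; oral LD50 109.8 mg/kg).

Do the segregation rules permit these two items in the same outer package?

No

Fumigant tablets: oral LD50 69.9 mg/kg < 100 mg/kg → Class 6.1 (Toxic).
Flash point 20.3 °C meets the Class 3 criterion (Flammable Liquid), so the printing-ink reducer is Class 3.
Class 6.1 and Class 3 may not share an outer package.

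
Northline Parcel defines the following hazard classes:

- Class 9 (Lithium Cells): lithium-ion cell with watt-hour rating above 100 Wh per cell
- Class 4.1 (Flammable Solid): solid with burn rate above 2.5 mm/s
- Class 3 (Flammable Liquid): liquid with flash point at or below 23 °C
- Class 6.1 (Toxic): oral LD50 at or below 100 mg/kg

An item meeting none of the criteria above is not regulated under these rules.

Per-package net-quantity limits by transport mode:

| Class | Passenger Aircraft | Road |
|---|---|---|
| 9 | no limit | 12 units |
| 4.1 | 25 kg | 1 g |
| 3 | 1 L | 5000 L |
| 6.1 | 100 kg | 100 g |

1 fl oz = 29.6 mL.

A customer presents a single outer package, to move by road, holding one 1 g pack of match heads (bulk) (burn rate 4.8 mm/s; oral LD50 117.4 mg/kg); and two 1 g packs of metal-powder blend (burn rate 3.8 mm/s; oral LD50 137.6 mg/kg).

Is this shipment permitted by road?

The match heads (bulk) have burn rate 4.8 mm/s, which is > 2.5 mm/s, so they are Class 4.1 (Flammable Solid).
The metal-powder blend has burn rate 3.8 mm/s, which is > 2.5 mm/s, so it is Class 4.1 (Flammable Solid).
Total Class 4.1: 1 g + (two 1 g packs = 2 g) = 3 g.
3 g > 1 g (road limit, Class 4.1) — over the limit.

No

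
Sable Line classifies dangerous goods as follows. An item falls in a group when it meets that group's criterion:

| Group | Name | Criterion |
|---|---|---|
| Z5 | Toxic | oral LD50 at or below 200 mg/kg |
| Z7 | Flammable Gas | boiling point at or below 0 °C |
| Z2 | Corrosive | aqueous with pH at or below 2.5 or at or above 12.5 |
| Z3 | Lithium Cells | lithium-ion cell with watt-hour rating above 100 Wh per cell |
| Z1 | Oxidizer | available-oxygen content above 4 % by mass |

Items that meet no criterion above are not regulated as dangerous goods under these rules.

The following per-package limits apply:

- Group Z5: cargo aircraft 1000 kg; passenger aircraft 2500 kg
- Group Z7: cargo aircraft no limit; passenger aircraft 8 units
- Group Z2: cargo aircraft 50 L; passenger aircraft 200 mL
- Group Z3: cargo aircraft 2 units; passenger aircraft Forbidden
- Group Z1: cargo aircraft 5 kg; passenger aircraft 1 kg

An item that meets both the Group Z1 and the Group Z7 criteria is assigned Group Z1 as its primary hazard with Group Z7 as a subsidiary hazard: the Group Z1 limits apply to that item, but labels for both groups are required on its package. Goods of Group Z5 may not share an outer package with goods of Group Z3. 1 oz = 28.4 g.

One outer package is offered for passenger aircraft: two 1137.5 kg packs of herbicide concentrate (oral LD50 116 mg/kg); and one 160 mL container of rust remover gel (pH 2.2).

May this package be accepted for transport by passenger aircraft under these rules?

With oral LD50 116 mg/kg (≤ 200 mg/kg), the herbicide concentrate falls in Group Z5.
With pH 2.2 (≤ 2.5), the rust remover gel falls in Group Z2.
Group Z5 quantity: two 1137.5 kg packs = 2275 kg.
That is within the Group Z5 passenger aircraft limit of 2500 kg.
Group Z2 quantity: 160 mL.
That is within the Group Z2 passenger aircraft limit of 200 mL.
The segregation rule (Group Z5 with Group Z3) does not apply to Group Z5 with Group Z2.
Every hazard group is within its passenger aircraft limit and no segregation rule is violated.

Yes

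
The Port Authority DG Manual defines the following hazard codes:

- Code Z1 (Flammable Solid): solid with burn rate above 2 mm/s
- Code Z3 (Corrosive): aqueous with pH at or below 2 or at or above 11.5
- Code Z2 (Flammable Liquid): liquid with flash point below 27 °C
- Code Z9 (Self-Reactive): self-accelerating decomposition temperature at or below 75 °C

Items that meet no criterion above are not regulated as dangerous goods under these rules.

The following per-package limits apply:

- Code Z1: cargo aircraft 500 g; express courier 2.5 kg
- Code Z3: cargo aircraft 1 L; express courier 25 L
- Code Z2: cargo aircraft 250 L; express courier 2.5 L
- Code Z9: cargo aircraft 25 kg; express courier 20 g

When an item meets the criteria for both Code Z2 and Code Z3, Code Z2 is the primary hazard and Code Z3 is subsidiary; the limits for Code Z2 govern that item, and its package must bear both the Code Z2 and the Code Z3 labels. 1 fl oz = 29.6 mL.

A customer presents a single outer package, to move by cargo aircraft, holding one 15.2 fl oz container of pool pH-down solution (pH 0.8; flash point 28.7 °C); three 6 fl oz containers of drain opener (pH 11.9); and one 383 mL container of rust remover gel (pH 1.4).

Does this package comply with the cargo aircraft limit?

No

With pH 0.8 (≤ 2), the pool pH-down solution falls in Code Z3.
The drain opener has pH 11.9, which is ≥ 11.5, so it is Code Z3 (Corrosive).
The rust remover gel has pH 1.4, which is ≤ 2, so it is Code Z3 (Corrosive).
Code Z3 net quantity: (one 15.2 fl oz container = 449.92 mL) + (three 6 fl oz containers = 532.8 mL) + 383 mL = 1365.72 mL.
1365.72 mL exceeds the cargo aircraft limit of 1 L for Code Z3.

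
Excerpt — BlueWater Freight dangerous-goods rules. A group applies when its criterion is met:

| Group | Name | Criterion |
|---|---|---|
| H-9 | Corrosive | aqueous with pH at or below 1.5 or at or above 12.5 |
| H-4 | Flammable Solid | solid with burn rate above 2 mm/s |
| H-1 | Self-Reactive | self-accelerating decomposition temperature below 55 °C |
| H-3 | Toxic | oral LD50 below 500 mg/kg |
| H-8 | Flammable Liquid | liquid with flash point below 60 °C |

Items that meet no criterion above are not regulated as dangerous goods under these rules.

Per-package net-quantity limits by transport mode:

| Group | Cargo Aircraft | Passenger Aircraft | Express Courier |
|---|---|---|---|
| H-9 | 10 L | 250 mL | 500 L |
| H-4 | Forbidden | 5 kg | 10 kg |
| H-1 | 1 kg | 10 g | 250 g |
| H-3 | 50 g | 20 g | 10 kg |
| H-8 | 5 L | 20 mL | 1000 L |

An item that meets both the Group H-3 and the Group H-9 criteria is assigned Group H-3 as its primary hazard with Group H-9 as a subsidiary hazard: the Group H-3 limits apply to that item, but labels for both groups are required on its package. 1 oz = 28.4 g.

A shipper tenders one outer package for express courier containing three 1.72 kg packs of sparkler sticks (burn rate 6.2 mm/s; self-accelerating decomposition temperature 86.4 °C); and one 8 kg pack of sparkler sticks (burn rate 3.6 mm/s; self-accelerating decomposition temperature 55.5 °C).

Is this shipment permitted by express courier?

Burn rate 6.2 mm/s meets the Group H-4 criterion (Flammable Solid), so the sparkler sticks are Group H-4.
Burn rate 3.6 mm/s meets the Group H-4 criterion (Flammable Solid), so the sparkler sticks are Group H-4.
Group H-4 net quantity: (three 1.72 kg packs = 5.16 kg) + 8 kg = 13.16 kg.
13.16 kg exceeds the express courier limit of 10 kg for Group H-4.

No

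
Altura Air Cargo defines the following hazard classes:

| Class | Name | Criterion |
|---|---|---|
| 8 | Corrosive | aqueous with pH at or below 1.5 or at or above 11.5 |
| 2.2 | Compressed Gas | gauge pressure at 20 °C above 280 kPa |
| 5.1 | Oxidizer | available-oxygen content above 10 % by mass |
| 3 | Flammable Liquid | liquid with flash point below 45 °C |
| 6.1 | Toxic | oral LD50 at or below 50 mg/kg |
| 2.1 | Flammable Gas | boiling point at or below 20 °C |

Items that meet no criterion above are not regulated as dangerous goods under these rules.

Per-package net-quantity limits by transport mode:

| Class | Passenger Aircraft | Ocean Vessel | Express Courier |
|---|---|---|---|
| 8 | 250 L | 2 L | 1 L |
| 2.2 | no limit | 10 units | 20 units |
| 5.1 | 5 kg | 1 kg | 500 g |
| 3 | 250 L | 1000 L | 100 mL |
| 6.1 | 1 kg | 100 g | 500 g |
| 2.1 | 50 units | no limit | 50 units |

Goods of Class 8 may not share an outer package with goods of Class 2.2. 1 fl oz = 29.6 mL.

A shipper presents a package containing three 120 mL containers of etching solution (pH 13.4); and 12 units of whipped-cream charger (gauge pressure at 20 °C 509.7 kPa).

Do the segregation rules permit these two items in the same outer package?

With pH 13.4 (≥ 11.5), the etching solution falls in Class 8.
Whipped-cream charger: gauge pressure at 20 °C 509.7 kPa > 280 kPa → Class 2.2 (Compressed Gas).
Class 8 and Class 2.2 may not share an outer package.

No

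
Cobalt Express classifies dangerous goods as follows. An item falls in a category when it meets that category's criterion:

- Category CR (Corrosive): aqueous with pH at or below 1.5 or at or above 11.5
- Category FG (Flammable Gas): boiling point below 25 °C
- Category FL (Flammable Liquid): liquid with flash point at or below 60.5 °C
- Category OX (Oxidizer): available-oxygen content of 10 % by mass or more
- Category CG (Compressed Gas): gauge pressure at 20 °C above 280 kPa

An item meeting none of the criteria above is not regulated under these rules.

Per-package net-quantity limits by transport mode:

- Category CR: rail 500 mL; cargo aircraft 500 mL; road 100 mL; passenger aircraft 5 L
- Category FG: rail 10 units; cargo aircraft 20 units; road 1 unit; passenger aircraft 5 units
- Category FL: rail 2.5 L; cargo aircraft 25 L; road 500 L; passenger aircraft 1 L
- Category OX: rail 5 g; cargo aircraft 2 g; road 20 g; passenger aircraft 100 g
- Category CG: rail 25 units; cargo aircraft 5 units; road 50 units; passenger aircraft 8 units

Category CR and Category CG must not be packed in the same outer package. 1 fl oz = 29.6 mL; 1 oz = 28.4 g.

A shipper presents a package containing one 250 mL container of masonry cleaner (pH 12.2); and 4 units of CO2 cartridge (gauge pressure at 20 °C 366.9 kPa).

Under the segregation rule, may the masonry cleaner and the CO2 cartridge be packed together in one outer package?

No

pH 12.2 meets the Category CR criterion (Corrosive), so the masonry cleaner is Category CR.
Gauge pressure at 20 °C 366.9 kPa meets the Category CG criterion (Compressed Gas), so the CO2 cartridge is Category CG.
Category CR and Category CG may not share an outer package.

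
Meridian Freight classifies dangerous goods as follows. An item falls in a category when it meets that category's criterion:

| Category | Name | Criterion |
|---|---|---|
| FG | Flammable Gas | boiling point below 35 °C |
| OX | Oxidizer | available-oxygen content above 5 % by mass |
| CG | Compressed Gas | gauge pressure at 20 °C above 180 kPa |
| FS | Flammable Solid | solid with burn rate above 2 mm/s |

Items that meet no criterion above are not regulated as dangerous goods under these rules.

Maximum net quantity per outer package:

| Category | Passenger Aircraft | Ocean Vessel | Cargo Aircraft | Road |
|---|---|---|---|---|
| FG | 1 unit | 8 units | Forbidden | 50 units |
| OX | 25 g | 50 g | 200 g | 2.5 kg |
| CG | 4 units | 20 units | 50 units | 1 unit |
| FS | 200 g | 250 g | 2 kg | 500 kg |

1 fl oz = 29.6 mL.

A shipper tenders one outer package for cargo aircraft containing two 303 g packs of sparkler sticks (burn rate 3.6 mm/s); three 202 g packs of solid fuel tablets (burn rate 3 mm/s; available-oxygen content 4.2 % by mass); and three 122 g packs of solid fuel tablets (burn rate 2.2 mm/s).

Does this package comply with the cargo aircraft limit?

With burn rate 3.6 mm/s (> 2 mm/s), the sparkler sticks fall in Category FS.
With burn rate 3 mm/s (> 2 mm/s), the solid fuel tablets fall in Category FS.
With burn rate 2.2 mm/s (> 2 mm/s), the solid fuel tablets fall in Category FS.
Total Category FS: (two 303 g packs = 606 g) + (three 202 g packs = 606 g) + (three 122 g packs = 366 g) = 1.578 kg.
1.578 kg ≤ 2 kg (cargo aircraft limit, Category FS) — within limit.

Yes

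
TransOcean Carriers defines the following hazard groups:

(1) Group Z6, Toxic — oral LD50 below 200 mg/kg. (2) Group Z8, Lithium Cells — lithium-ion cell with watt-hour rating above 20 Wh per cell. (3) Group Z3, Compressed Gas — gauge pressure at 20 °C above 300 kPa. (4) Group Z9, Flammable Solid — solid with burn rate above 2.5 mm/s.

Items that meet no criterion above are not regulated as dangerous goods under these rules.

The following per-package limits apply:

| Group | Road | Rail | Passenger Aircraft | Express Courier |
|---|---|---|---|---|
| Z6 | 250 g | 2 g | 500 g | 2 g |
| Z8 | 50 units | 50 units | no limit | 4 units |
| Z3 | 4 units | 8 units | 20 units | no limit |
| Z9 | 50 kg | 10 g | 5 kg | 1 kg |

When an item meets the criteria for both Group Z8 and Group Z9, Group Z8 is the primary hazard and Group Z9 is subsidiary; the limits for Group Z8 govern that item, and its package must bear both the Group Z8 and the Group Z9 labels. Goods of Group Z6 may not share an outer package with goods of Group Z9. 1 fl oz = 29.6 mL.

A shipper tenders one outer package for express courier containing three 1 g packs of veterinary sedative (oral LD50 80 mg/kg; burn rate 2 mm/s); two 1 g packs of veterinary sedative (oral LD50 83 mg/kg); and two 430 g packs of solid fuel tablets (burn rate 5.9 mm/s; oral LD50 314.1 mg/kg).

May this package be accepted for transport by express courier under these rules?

No

The veterinary sedative has oral LD50 80 mg/kg, which is < 200 mg/kg, so it is Group Z6 (Toxic).
Oral LD50 83 mg/kg meets the Group Z6 criterion (Toxic), so the veterinary sedative is Group Z6.
Solid fuel tablets: burn rate 5.9 mm/s > 2.5 mm/s → Group Z9 (Flammable Solid).
Group Z6 net quantity: (three 1 g packs = 3 g) + (two 1 g packs = 2 g) = 5 g.
That exceeds the Group Z6 express courier limit of 2 g.
Group Z9 quantity: two 430 g packs = 860 g.
That is within the Group Z9 express courier limit of 1 kg.
Group Z6 and Group Z9 may not share an outer package.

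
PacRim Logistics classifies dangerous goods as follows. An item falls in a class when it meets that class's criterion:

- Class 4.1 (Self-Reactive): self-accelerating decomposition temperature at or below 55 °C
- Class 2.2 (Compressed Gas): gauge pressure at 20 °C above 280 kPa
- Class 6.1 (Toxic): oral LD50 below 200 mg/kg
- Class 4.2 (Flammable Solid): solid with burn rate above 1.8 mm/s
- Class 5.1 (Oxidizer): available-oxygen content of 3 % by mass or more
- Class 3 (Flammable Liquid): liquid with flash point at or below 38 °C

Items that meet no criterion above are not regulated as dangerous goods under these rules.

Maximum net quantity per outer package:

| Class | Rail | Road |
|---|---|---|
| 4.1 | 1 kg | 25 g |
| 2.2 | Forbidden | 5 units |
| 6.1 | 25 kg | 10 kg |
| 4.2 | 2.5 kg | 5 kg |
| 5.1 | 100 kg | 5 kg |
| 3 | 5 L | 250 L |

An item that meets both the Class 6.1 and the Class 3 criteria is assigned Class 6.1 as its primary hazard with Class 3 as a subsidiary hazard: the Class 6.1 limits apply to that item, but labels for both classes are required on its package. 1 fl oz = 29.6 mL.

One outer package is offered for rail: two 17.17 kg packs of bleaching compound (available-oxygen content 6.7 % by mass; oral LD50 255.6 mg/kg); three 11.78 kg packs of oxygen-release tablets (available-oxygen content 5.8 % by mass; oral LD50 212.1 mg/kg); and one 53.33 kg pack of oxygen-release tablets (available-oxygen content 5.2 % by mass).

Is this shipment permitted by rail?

No

Available-oxygen content 6.7 % by mass meets the Class 5.1 criterion (Oxidizer), so the bleaching compound is Class 5.1.
The oxygen-release tablets have available-oxygen content 5.8 % by mass, which is ≥ 3 % by mass, so they are Class 5.1 (Oxidizer).
The oxygen-release tablets have available-oxygen content 5.2 % by mass, which is ≥ 3 % by mass, so they are Class 5.1 (Oxidizer).
Class 5.1 net quantity: (two 17.17 kg packs = 34.34 kg) + (three 11.78 kg packs = 35.34 kg) + 53.33 kg = 123.01 kg.
123.01 kg exceeds the rail limit of 100 kg for Class 5.1.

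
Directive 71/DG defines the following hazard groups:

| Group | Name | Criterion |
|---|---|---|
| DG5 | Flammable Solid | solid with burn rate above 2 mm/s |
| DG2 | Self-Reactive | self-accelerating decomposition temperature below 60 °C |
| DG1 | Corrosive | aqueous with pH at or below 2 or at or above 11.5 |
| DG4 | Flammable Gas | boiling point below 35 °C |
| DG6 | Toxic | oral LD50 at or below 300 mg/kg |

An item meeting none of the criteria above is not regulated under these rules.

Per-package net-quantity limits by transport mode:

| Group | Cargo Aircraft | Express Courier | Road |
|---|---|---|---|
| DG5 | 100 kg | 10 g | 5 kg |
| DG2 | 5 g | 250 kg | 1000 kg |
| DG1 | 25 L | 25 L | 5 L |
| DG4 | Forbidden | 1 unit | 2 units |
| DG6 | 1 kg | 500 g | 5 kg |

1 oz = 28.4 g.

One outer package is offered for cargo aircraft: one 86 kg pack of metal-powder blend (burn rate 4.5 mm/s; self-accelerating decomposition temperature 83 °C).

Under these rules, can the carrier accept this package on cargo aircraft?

Yes

With burn rate 4.5 mm/s (> 2 mm/s), the metal-powder blend falls in Group DG5.
Group DG5 quantity: 86 kg.
86 kg is within the cargo aircraft limit of 100 kg for Group DG5.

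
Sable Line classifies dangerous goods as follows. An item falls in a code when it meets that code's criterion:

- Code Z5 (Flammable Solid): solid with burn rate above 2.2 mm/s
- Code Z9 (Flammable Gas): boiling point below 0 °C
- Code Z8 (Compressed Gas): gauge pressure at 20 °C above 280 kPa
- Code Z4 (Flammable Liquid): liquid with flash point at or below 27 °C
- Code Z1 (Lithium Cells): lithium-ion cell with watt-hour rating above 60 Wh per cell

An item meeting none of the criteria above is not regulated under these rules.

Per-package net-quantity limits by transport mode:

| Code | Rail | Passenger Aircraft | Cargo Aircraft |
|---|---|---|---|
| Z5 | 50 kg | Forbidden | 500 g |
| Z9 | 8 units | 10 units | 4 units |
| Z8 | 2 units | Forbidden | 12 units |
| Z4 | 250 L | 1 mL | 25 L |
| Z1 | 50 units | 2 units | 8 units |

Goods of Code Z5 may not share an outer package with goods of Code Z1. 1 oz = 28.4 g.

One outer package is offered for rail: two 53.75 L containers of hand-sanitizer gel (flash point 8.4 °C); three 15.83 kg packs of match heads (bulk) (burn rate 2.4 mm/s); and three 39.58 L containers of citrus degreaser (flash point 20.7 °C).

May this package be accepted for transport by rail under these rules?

Yes

Hand-sanitizer gel: flash point 8.4 °C ≤ 27 °C → Code Z4 (Flammable Liquid).
With burn rate 2.4 mm/s (> 2.2 mm/s), the match heads (bulk) fall in Code Z5.
The citrus degreaser has flash point 20.7 °C, which is ≤ 27 °C, so it is Code Z4 (Flammable Liquid).
Code Z5 quantity: three 15.83 kg packs = 47.49 kg.
That is within the Code Z5 rail limit of 50 kg.
Code Z4 net quantity: (two 53.75 L containers = 107.5 L) + (three 39.58 L containers = 118.74 L) = 226.24 L.
226.24 L is within the rail limit of 250 L for Code Z4.
The segregation rule (Code Z5 with Code Z1) does not apply to Code Z5 with Code Z4.
Every hazard code is within its rail limit and no segregation rule is violated.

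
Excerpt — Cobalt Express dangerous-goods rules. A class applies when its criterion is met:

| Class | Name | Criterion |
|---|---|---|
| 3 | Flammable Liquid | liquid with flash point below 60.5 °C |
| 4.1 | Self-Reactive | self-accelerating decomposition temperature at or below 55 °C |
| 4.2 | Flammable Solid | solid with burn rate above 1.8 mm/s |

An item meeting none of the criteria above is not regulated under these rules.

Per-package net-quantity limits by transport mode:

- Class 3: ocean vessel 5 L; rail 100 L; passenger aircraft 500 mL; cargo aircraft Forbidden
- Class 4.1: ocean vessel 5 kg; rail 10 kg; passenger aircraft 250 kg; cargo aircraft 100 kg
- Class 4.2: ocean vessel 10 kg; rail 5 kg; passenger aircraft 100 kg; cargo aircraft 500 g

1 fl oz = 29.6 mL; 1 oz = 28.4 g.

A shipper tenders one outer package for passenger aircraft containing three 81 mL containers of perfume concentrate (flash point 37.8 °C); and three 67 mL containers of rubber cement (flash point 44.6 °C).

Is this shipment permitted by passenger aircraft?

Yes

Perfume concentrate: flash point 37.8 °C < 60.5 °C → Class 3 (Flammable Liquid).
With flash point 44.6 °C (< 60.5 °C), the rubber cement falls in Class 3.
Class 3 net quantity: (three 81 mL containers = 243 mL) + (three 67 mL containers = 201 mL) = 444 mL.
That is within the Class 3 passenger aircraft limit of 500 mL.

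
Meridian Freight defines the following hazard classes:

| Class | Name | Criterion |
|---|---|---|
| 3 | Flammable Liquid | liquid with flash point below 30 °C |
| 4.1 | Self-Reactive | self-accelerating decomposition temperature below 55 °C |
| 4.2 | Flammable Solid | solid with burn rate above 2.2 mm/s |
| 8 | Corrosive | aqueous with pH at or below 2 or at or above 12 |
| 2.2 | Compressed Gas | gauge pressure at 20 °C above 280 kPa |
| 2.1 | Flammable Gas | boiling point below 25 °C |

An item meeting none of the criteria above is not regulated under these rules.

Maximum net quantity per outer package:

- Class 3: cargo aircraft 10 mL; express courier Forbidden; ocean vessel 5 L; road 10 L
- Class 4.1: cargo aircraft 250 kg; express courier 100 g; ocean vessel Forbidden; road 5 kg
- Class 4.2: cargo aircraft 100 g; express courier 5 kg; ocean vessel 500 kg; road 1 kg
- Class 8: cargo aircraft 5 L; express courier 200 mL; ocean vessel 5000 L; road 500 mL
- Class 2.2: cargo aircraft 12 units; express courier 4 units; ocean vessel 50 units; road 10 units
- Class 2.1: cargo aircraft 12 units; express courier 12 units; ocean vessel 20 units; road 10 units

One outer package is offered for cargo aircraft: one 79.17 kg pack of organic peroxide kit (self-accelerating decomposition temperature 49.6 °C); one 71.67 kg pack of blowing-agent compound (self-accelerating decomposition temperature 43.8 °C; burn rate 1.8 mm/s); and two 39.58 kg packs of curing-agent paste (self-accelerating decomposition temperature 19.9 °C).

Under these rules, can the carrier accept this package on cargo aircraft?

The organic peroxide kit has self-accelerating decomposition temperature 49.6 °C, which is < 55 °C, so it is Class 4.1 (Self-Reactive).
With self-accelerating decomposition temperature 43.8 °C (< 55 °C), the blowing-agent compound falls in Class 4.1.
With self-accelerating decomposition temperature 19.9 °C (< 55 °C), the curing-agent paste falls in Class 4.1.
Class 4.1 net quantity: 79.17 kg + 71.67 kg + (two 39.58 kg packs = 79.16 kg) = 230 kg.
230 kg ≤ 250 kg (cargo aircraft limit, Class 4.1) — within limit.

Yes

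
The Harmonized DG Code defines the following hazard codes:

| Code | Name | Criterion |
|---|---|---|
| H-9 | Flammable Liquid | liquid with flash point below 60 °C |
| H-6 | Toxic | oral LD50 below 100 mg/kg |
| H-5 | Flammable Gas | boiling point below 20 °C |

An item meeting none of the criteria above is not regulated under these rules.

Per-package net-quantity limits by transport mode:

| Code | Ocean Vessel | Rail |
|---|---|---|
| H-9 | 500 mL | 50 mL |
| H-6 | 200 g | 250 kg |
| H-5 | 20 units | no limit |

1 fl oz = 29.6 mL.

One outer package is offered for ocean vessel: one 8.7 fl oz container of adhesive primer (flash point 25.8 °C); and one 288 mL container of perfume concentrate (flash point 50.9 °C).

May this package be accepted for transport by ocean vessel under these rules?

No

Adhesive primer: flash point 25.8 °C < 60 °C → Code H-9 (Flammable Liquid).
The perfume concentrate has flash point 50.9 °C, which is < 60 °C, so it is Code H-9 (Flammable Liquid).
Code H-9 net quantity: (one 8.7 fl oz container = 257.52 mL) + 288 mL = 545.52 mL.
545.52 mL exceeds the ocean vessel limit of 500 mL for Code H-9.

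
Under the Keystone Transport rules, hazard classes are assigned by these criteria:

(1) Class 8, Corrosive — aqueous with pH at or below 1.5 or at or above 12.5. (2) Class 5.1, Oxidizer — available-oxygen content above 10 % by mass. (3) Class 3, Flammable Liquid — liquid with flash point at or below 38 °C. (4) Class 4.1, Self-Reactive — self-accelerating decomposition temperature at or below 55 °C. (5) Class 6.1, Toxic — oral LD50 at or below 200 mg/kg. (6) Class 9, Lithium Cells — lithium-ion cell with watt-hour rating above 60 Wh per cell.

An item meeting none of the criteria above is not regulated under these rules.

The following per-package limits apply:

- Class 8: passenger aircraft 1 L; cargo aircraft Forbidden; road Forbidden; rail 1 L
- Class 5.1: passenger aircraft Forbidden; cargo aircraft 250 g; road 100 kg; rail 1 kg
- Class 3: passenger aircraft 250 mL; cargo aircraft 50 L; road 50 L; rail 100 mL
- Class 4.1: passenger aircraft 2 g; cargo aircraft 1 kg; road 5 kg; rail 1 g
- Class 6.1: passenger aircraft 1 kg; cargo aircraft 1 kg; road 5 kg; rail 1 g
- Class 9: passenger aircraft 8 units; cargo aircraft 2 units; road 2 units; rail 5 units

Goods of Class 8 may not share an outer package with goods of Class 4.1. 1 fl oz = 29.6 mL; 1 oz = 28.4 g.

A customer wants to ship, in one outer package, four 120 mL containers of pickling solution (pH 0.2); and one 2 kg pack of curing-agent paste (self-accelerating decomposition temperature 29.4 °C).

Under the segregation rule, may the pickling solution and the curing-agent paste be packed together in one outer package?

No

pH 0.2 meets the Class 8 criterion (Corrosive), so the pickling solution is Class 8.
With self-accelerating decomposition temperature 29.4 °C (≤ 55 °C), the curing-agent paste falls in Class 4.1.
Class 8 and Class 4.1 may not share an outer package.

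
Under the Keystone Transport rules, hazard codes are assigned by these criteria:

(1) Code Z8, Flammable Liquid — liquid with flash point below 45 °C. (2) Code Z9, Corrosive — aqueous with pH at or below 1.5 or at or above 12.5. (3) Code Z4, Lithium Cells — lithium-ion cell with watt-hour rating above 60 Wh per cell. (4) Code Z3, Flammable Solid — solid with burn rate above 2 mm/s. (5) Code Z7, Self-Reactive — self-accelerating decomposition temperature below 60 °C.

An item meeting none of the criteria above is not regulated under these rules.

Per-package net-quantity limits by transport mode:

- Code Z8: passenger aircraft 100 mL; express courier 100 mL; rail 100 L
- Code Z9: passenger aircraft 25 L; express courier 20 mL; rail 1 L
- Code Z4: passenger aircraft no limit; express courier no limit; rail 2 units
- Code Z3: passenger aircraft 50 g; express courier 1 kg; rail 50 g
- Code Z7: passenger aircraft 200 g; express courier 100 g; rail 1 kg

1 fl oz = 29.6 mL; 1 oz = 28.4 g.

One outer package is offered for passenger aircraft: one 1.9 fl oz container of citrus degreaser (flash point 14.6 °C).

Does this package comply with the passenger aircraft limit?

Yes

Citrus degreaser: flash point 14.6 °C < 45 °C → Code Z8 (Flammable Liquid).
Code Z8 quantity: one 1.9 fl oz container = 56.24 mL.
56.24 mL ≤ 100 mL (passenger aircraft limit, Code Z8) — within limit.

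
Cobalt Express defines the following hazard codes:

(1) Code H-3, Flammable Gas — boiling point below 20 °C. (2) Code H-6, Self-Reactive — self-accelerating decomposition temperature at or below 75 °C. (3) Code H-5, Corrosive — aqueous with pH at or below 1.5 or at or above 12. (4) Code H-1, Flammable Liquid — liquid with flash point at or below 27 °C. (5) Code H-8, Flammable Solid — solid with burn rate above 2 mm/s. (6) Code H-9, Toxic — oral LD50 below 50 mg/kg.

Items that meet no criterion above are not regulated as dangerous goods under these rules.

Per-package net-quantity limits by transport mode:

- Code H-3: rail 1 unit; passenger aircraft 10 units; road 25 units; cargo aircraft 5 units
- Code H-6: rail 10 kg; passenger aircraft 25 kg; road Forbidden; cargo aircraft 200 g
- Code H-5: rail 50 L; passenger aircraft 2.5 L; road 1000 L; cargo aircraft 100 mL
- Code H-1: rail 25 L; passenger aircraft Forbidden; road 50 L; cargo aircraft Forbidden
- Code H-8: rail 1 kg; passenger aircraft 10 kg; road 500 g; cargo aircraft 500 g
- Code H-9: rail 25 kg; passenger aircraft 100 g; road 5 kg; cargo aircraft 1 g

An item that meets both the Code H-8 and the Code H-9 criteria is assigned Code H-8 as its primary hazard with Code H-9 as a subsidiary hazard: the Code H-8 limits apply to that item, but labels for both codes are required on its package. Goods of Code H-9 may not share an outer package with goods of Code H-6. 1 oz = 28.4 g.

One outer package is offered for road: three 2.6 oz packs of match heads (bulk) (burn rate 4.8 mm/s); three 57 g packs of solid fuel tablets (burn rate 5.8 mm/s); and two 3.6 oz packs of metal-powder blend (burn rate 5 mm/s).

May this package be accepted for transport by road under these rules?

The match heads (bulk) have burn rate 4.8 mm/s, which is > 2 mm/s, so they are Code H-8 (Flammable Solid).
Burn rate 5.8 mm/s meets the Code H-8 criterion (Flammable Solid), so the solid fuel tablets are Code H-8.
The metal-powder blend has burn rate 5 mm/s, which is > 2 mm/s, so it is Code H-8 (Flammable Solid).
Total Code H-8: (three 2.6 oz packs = 221.52 g) + (three 57 g packs = 171 g) + (two 3.6 oz packs = 204.48 g) = 597 g.
597 g > 500 g (road limit, Code H-8) — over the limit.

No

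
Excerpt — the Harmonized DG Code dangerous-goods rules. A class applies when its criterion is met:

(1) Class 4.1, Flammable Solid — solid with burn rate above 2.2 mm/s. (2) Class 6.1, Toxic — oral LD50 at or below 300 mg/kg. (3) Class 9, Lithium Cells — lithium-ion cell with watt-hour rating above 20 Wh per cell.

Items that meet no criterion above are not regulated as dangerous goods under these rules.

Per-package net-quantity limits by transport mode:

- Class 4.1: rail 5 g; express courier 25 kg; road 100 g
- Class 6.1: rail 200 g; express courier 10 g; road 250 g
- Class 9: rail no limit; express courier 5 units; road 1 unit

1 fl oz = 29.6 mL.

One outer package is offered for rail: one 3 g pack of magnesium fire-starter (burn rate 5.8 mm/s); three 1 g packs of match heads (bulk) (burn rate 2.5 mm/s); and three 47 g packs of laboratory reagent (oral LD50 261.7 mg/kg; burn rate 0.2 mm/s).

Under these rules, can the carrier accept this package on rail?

The magnesium fire-starter has burn rate 5.8 mm/s, which is > 2.2 mm/s, so it is Class 4.1 (Flammable Solid).
Match heads (bulk): burn rate 2.5 mm/s > 2.2 mm/s → Class 4.1 (Flammable Solid).
Laboratory reagent: oral LD50 261.7 mg/kg ≤ 300 mg/kg → Class 6.1 (Toxic).
Class 4.1 net quantity: 3 g + (three 1 g packs = 3 g) = 6 g.
That exceeds the Class 4.1 rail limit of 5 g.
Class 6.1 quantity: three 47 g packs = 141 g.
That is within the Class 6.1 rail limit of 200 g.

No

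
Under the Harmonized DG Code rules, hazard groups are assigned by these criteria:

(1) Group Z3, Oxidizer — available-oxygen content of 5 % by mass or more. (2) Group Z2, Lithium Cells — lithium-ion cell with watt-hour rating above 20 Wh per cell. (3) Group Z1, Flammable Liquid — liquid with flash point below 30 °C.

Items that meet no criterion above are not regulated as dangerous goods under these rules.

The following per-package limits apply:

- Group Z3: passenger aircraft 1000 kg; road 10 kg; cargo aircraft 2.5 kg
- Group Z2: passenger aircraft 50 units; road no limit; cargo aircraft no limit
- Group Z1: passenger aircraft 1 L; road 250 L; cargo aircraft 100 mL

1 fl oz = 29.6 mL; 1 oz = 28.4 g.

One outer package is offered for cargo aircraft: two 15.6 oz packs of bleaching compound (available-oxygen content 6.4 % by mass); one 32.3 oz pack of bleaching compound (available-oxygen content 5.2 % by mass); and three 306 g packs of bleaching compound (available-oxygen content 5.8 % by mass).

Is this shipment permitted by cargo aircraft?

No

With available-oxygen content 6.4 % by mass (≥ 5 % by mass), the bleaching compound falls in Group Z3.
Available-oxygen content 5.2 % by mass meets the Group Z3 criterion (Oxidizer), so the bleaching compound is Group Z3.
With available-oxygen content 5.8 % by mass (≥ 5 % by mass), the bleaching compound falls in Group Z3.
Total Group Z3: (two 15.6 oz packs = 886.08 g) + (one 32.3 oz pack = 917.32 g) + (three 306 g packs = 918 g) = 2721.4 g.
That exceeds the Group Z3 cargo aircraft limit of 2.5 kg.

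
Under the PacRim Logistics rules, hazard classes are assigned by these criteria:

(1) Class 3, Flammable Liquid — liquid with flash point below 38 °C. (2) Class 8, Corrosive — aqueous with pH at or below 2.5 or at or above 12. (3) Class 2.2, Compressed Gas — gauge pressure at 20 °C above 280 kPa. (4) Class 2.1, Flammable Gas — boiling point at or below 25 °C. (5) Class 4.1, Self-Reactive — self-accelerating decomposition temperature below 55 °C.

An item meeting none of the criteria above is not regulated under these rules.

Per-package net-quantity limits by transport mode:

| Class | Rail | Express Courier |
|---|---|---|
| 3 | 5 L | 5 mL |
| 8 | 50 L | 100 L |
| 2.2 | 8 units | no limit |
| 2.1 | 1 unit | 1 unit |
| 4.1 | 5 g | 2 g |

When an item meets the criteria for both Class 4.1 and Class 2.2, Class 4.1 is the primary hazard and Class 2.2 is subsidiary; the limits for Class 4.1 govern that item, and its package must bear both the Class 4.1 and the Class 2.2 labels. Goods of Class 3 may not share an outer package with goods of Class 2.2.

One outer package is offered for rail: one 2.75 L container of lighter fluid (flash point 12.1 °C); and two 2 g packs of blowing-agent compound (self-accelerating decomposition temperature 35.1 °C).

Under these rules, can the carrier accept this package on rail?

Yes

With flash point 12.1 °C (< 38 °C), the lighter fluid falls in Class 3.
The blowing-agent compound has self-accelerating decomposition temperature 35.1 °C, which is < 55 °C, so it is Class 4.1 (Self-Reactive).
Class 4.1 quantity: two 2 g packs = 4 g.
4 g is within the rail limit of 5 g for Class 4.1.
Class 3 quantity: 2.75 L.
That is within the Class 3 rail limit of 5 L.
The segregation rule (Class 3 with Class 2.2) does not apply to Class 4.1 with Class 3.
Every hazard class is within its rail limit and no segregation rule is violated.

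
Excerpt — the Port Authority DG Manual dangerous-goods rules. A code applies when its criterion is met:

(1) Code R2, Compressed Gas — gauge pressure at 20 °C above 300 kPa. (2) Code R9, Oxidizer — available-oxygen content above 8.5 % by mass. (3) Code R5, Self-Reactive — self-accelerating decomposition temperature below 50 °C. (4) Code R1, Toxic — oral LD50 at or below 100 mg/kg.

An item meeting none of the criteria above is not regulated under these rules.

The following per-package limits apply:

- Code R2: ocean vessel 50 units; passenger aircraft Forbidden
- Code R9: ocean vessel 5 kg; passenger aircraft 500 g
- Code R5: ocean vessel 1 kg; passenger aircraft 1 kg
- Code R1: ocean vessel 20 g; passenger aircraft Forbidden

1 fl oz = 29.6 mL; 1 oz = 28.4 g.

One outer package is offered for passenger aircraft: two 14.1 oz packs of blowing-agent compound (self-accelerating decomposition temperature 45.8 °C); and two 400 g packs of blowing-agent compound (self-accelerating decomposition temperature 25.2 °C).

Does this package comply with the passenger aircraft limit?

No

Self-accelerating decomposition temperature 45.8 °C meets the Code R5 criterion (Self-Reactive), so the blowing-agent compound is Code R5.
With self-accelerating decomposition temperature 25.2 °C (< 50 °C), the blowing-agent compound falls in Code R5.
Total Code R5: (two 14.1 oz packs = 800.88 g) + (two 400 g packs = 800 g) = 1600.88 g.
1600.88 g > 1 kg (passenger aircraft limit, Code R5) — over the limit.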